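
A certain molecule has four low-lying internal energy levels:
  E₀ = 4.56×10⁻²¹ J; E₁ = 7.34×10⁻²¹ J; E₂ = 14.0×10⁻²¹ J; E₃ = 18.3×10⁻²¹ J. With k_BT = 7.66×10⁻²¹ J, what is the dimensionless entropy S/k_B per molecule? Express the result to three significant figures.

Eᵢ/kT = 0.59530, 0.95822, 1.8277, 2.3890.
Z = Σ e^(−Eᵢ/kT) = e^(−0.59530) + e^(−0.95822) + e^(−1.8277) + e^(−2.3890) = 0.55140 + 0.38358 + 0.16078 + 0.091721 = 1.1875.
⟨E⟩ = Σ EᵢPᵢ = 7.7973 ×10⁻²¹ J.
S/k_B = ln Z + ⟨E⟩/kT = ln(1.1875) + 7.7973/7.66 = 0.17185 + 1.0179 = 1.19.

1.19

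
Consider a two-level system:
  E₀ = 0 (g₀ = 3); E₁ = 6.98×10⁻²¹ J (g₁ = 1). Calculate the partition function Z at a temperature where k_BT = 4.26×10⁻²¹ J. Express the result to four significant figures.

Z = 3.194

Eᵢ/kT = 0, 1.63850.
Z = Σ gᵢe^(−Eᵢ/kT) = 3·e^(−0) + 1·e^(−1.63850) = 3.00000 + 0.194271 = 3.19427.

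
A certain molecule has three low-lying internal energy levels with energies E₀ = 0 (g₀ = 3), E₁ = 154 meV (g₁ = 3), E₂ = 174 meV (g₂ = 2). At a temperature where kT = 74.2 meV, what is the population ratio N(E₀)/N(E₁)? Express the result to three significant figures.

7.97

n₀/n₁ = (g₀/g₁) exp[−(E₀−E₁)/kT] = (3/3) × exp(−(-154 meV)/(74.2 meV)) = (3/3) × exp(2.0755) = 7.97.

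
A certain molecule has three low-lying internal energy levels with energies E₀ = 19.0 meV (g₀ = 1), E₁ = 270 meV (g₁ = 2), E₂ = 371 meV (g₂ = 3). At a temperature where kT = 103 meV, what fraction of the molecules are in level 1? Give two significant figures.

0.14

Eᵢ/kT = 0.1845, 2.621, 3.602.
Z = Σ gᵢe^(−Eᵢ/kT) = 1·e^(−0.1845) + 2·e^(−2.621) + 3·e^(−3.602) = 0.8315 + 0.1455 + 0.08181 = 1.059.
P₁ = g₁ e^(−E₁/kT) / Z = 0.1455/1.059 = 0.14.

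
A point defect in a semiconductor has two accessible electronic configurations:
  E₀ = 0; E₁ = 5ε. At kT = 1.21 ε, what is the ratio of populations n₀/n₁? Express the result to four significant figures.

n₀/n₁ = exp[−(E₀−E₁)/kT] = exp(−(-5ε)/(1.21ε)) = exp(4.13223) = 62.32.

62.32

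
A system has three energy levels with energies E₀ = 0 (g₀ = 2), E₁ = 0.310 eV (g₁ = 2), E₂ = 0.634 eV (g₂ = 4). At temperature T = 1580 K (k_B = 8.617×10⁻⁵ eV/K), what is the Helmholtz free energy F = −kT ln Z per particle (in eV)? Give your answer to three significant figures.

-0.110 eV

k_BT = 8.617×10⁻⁵ × 1580 K = 0.13615 eV.
Eᵢ/kT = 0, 2.2769, 4.6566.
Z = Σ gᵢe^(−Eᵢ/kT) = 2·e^(−0) + 2·e^(−2.2769) + 4·e^(−4.6566) = 2.0000 + 0.20520 + 0.037995 = 2.2432.
F = −kT ln Z = −0.13615 × ln(2.2432) = −0.13615 × 0.80790 = -0.110 eV.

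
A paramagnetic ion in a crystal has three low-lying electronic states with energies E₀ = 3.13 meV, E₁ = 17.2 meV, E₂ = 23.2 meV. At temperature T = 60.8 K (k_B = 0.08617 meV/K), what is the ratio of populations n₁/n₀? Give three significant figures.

0.0682

k_BT = 0.08617 × 60.8 K = 5.2391 meV.
n₁/n₀ = exp[−(E₁−E₀)/kT] = exp(−(14.07 meV)/(5.2391 meV)) = exp(-2.6856) = 0.0682.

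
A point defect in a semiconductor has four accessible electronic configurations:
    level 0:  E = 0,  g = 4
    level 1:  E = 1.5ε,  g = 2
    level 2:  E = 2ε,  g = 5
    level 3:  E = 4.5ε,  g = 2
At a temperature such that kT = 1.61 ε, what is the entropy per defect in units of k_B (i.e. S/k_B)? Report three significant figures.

2.30

Eᵢ/kT = 0, 0.93168, 1.2422, 2.7950.
Z = Σ gᵢe^(−Eᵢ/kT) = 4·e^(−0) + 2·e^(−0.93168) + 5·e^(−1.2422) + 2·e^(−2.7950) = 4.0000 + 0.78778 + 1.4437 + 0.12223 = 6.3537.
⟨E⟩ = Σ EᵢPᵢ = 0.72699 ε.
S/k_B = ln Z + ⟨E⟩/kT = ln(6.3537) + 0.72699/1.61 = 1.8490 + 0.45155 = 2.30.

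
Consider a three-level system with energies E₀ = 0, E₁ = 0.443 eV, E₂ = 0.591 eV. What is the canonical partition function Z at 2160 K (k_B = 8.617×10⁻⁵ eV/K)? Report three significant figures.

k_BT = 8.617×10⁻⁵ × 2160 K = 0.18613 eV.
Eᵢ/kT = 0, 2.3801, 3.1752.
Z = Σ e^(−Eᵢ/kT) = e^(−0) + e^(−2.3801) + e^(−3.1752) = 1.0000 + 0.092541 + 0.041786 = 1.1343.

Z = 1.13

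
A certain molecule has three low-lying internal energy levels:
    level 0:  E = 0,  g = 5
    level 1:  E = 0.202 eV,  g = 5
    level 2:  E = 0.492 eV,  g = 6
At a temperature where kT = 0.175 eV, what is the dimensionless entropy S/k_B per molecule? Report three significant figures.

Eᵢ/kT = 0, 1.1543, 2.8114.
Z = Σ gᵢe^(−Eᵢ/kT) = 5·e^(−0) + 5·e^(−1.1543) + 6·e^(−2.8114) = 5.0000 + 1.5764 + 0.36072 = 6.9371.
⟨E⟩ = Σ EᵢPᵢ = 0.071486 eV.
S/k_B = ln Z + ⟨E⟩/kT = ln(6.9371) + 0.071486/0.175 = 1.9369 + 0.40849 = 2.35.

2.35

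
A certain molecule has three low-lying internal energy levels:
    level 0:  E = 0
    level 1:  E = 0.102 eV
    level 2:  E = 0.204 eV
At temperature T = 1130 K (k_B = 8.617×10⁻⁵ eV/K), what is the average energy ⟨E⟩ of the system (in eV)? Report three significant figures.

k_BT = 8.617×10⁻⁵ × 1130 K = 0.097372 eV.
Eᵢ/kT = 0, 1.0475, 2.0951.
Z = Σ e^(−Eᵢ/kT) = e^(−0) + e^(−1.0475) + e^(−2.0951) = 1.0000 + 0.35081 + 0.12306 = 1.4739.
⟨E⟩ = Σ Eᵢ e^(−Eᵢ/kT) / Z = (0·1.0000 + 0.102·0.35081 + 0.204·0.12306) / 1.4739 = 0.0413 eV.

0.0413 eV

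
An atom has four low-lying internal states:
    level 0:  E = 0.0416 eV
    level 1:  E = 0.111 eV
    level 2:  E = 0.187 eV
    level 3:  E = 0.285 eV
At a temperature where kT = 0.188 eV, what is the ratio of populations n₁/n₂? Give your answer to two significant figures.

1.5

n₁/n₂ = exp[−(E₁−E₂)/kT] = exp(−(-0.076 eV)/(0.188 eV)) = exp(0.4043) = 1.5.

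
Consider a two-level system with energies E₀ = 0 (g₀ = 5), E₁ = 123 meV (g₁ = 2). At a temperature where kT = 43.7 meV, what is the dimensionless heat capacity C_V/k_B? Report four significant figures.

Eᵢ/kT = 0, 2.81465.
Z = Σ gᵢe^(−Eᵢ/kT) = 5·e^(−0) + 2·e^(−2.81465) = 5.00000 + 0.119851 = 5.11985.
⟨E⟩ = 2.87932 meV, ⟨E²⟩ = 354.156 meV².
C_V/k_B = (⟨E²⟩ − ⟨E⟩²)/(kT)² = (354.156 − 8.29048)/1909.69 = 0.1811.

0.1811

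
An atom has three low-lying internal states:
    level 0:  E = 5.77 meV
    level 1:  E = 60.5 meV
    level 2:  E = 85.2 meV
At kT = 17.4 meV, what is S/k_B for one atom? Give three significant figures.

Eᵢ/kT = 0.33161, 3.4770, 4.8966.
Z = Σ e^(−Eᵢ/kT) = e^(−0.33161) + e^(−3.4770) + e^(−4.8966) = 0.71777 + 0.030900 + 0.0074719 = 0.75614.
⟨E⟩ = Σ EᵢPᵢ = 8.7915 meV.
S/k_B = ln Z + ⟨E⟩/kT = ln(0.75614) + 8.7915/17.4 = -0.27953 + 0.50526 = 0.226.

0.226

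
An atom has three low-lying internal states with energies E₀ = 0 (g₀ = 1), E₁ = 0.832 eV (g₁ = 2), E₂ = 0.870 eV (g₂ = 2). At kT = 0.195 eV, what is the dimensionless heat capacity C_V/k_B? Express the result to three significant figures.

Eᵢ/kT = 0, 4.2667, 4.4615.
Z = Σ gᵢe^(−Eᵢ/kT) = 1·e^(−0) + 2·e^(−4.2667) + 2·e^(−4.4615) = 1.0000 + 0.028056 + 0.023090 = 1.0511.
⟨E⟩ = 0.041319 eV, ⟨E²⟩ = 0.035104 eV².
C_V/k_B = (⟨E²⟩ − ⟨E⟩²)/(kT)² = (0.035104 − 0.0017073)/0.038025 = 0.878.

0.878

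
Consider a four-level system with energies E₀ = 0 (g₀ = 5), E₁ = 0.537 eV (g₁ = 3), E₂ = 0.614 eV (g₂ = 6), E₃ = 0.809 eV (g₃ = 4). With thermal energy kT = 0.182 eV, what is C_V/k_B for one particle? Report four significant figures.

0.7929

Eᵢ/kT = 0, 2.95055, 3.37363, 4.44505.
Z = Σ gᵢe^(−Eᵢ/kT) = 5·e^(−0) + 3·e^(−2.95055) + 6·e^(−3.37363) + 4·e^(−4.44505) = 5.00000 + 0.156933 + 0.205590 + 0.0469461 = 5.40947.
⟨E⟩ = 0.0459351 eV, ⟨E²⟩ = 0.0283737 eV².
C_V/k_B = (⟨E²⟩ − ⟨E⟩²)/(kT)² = (0.0283737 − 0.00211003)/0.0331240 = 0.7929.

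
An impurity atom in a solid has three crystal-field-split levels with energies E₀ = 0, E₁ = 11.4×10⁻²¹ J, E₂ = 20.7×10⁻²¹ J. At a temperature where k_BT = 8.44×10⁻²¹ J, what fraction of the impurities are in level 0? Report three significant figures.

Eᵢ/kT = 0, 1.3507, 2.4526.
Z = Σ e^(−Eᵢ/kT) = e^(−0) + e^(−1.3507) + e^(−2.4526) = 1.0000 + 0.25906 + 0.086070 = 1.3451.
P₀ = e^(−E₀/kT) / Z = 1.0000/1.3451 = 0.743.

0.743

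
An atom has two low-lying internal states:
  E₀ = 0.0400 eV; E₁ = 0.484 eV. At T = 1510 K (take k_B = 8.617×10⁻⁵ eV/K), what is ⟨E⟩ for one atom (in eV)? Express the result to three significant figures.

k_BT = 8.617×10⁻⁵ × 1510 K = 0.13012 eV.
Eᵢ/kT = 0.30741, 3.7196.
Z = Σ e^(−Eᵢ/kT) = e^(−0.30741) + e^(−3.7196) = 0.73535 + 0.024244 = 0.75959.
⟨E⟩ = Σ Eᵢ e^(−Eᵢ/kT) / Z = (0.0400·0.73535 + 0.484·0.024244) / 0.75959 = 0.0542 eV.

0.0542 eV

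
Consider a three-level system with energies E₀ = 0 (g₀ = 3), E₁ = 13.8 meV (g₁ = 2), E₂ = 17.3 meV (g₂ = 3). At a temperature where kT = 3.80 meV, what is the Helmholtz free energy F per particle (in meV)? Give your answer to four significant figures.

Eᵢ/kT = 0, 3.63158, 4.55263.
Z = Σ gᵢe^(−Eᵢ/kT) = 3·e^(−0) + 2·e^(−3.63158) + 3·e^(−4.55263) = 3.00000 + 0.0529486 + 0.0316183 = 3.08457.
F = −kT ln Z = −3.80 × ln(3.08457) = −3.80 × 1.12641 = -4.280 meV.

-4.280 meV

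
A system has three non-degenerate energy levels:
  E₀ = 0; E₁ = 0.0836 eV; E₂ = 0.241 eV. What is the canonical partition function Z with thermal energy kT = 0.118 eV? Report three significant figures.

Z = 1.62

Eᵢ/kT = 0, 0.70847, 2.0424.
Z = Σ e^(−Eᵢ/kT) = e^(−0) + e^(−0.70847) + e^(−2.0424) = 1.0000 + 0.49240 + 0.12972 = 1.6221.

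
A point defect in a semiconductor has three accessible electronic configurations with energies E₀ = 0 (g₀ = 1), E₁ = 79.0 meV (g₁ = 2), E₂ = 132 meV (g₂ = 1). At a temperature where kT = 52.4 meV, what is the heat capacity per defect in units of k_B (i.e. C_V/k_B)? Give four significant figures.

0.6697

Eᵢ/kT = 0, 1.50763, 2.51908.
Z = Σ gᵢe^(−Eᵢ/kT) = 1·e^(−0) + 2·e^(−1.50763) + 1·e^(−2.51908) = 1.00000 + 0.442868 + 0.0805337 = 1.52340.
⟨E⟩ = 29.9442 meV, ⟨E²⟩ = 2735.43 meV².
C_V/k_B = (⟨E²⟩ − ⟨E⟩²)/(kT)² = (2735.43 − 896.655)/2745.76 = 0.6697.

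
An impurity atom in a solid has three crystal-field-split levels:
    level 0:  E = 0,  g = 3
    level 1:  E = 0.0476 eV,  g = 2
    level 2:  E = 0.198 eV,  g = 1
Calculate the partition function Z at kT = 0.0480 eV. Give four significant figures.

Z = 3.758

Eᵢ/kT = 0, 0.991667, 4.12500.
Z = Σ gᵢe^(−Eᵢ/kT) = 3·e^(−0) + 2·e^(−0.991667) + 1·e^(−4.12500) = 3.00000 + 0.741916 + 0.0161635 = 3.75808.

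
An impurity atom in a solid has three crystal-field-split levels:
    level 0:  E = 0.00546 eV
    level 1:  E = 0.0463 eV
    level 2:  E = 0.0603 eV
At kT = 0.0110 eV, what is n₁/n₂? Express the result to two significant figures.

n₁/n₂ = exp[−(E₁−E₂)/kT] = exp(−(-0.0140 eV)/(0.0110 eV)) = exp(1.273) = 3.6.

3.6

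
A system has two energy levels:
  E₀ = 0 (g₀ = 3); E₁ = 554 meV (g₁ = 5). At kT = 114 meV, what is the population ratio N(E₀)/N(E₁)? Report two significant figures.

77

n₀/n₁ = (g₀/g₁) exp[−(E₀−E₁)/kT] = (3/5) × exp(−(-554 meV)/(114 meV)) = (3/5) × exp(4.860) = 77.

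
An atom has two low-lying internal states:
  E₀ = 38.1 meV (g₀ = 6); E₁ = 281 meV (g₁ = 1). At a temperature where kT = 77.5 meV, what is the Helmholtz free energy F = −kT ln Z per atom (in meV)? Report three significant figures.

-101 meV

Eᵢ/kT = 0.49161, 3.6258.
Z = Σ gᵢe^(−Eᵢ/kT) = 6·e^(−0.49161) + 1·e^(−3.6258) = 3.6698 + 0.026628 = 3.6964.
F = −kT ln Z = −77.5 × ln(3.6964) = −77.5 × 1.3074 = -101 meV.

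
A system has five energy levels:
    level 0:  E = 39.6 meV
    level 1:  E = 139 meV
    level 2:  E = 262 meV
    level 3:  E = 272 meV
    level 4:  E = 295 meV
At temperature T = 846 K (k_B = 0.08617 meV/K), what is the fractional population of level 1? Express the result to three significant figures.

k_BT = 0.08617 × 846 K = 72.900 meV.
Eᵢ/kT = 0.54321, 1.9067, 3.5940, 3.7311, 4.0466.
Z = Σ e^(−Eᵢ/kT) = e^(−0.54321) + e^(−1.9067) + e^(−3.5940) + e^(−3.7311) + e^(−4.0466) = 0.58088 + 0.14857 + 0.027488 + 0.023966 + 0.017482 = 0.79839.
P₁ = e^(−E₁/kT) / Z = 0.14857/0.79839 = 0.186.

0.186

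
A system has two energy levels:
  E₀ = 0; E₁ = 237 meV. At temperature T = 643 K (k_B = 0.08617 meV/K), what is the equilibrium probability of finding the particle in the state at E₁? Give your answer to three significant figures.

0.0137

k_BT = 0.08617 × 643 K = 55.407 meV.
Eᵢ/kT = 0, 4.2774.
Z = Σ e^(−Eᵢ/kT) = e^(−0) + e^(−4.2774) = 1.0000 + 0.013879 = 1.0139.
P₁ = e^(−E₁/kT) / Z = 0.013879/1.0139 = 0.0137.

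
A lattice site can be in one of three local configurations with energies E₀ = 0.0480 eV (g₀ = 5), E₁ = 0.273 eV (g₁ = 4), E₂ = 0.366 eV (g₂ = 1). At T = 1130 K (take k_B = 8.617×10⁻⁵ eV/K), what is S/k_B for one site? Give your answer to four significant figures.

k_BT = 8.617×10⁻⁵ × 1130 K = 0.0973721 eV.
Eᵢ/kT = 0.492954, 2.80368, 3.75878.
Z = Σ gᵢe^(−Eᵢ/kT) = 5·e^(−0.492954) + 4·e^(−2.80368) + 1·e^(−3.75878) = 3.05410 + 0.242347 + 0.0233122 = 3.31976.
⟨E⟩ = Σ EᵢPᵢ = 0.0666584 eV.
S/k_B = ln Z + ⟨E⟩/kT = ln(3.31976) + 0.0666584/0.0973721 = 1.19989 + 0.684574 = 1.884.

1.884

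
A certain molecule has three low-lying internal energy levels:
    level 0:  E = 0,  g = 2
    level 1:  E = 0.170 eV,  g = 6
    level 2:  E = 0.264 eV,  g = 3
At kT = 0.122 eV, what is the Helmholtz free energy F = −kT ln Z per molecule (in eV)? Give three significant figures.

-0.164 eV

Eᵢ/kT = 0, 1.3934, 2.1639.
Z = Σ gᵢe^(−Eᵢ/kT) = 2·e^(−0) + 6·e^(−1.3934) + 3·e^(−2.1639) = 2.0000 + 1.4894 + 0.34463 = 3.8340.
F = −kT ln Z = −0.122 × ln(3.8340) = −0.122 × 1.3439 = -0.164 eV.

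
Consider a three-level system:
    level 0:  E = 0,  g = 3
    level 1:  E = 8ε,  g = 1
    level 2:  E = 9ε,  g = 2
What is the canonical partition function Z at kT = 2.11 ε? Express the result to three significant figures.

Eᵢ/kT = 0, 3.7915, 4.2654.
Z = Σ gᵢe^(−Eᵢ/kT) = 3·e^(−0) + 1·e^(−3.7915) + 2·e^(−4.2654) = 3.0000 + 0.022562 + 0.028092 = 3.0507.

Z = 3.05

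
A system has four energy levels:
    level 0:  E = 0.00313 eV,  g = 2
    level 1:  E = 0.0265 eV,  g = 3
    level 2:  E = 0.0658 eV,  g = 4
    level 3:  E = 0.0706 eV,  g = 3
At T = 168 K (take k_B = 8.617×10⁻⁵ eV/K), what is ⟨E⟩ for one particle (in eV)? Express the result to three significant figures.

0.0103 eV

k_BT = 8.617×10⁻⁵ × 168 K = 0.014477 eV.
Eᵢ/kT = 0.21621, 1.8305, 4.5451, 4.8767.
Z = Σ gᵢe^(−Eᵢ/kT) = 2·e^(−0.21621) + 3·e^(−1.8305) + 4·e^(−4.5451) + 3·e^(−4.8767) = 1.6111 + 0.48100 + 0.042476 + 0.022866 = 2.1574.
⟨E⟩ = Σ Eᵢ gᵢe^(−Eᵢ/kT) / Z = (0.00313·1.6111 + 0.0265·0.48100 + 0.0658·0.042476 + 0.0706·0.022866) / 2.1574 = 0.0103 eV.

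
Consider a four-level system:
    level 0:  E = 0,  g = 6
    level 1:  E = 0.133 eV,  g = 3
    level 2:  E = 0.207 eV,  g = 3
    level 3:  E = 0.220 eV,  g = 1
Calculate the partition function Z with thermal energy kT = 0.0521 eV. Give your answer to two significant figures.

Eᵢ/kT = 0, 2.553, 3.973, 4.223.
Z = Σ gᵢe^(−Eᵢ/kT) = 6·e^(−0) + 3·e^(−2.553) + 3·e^(−3.973) + 1·e^(−4.223) = 6.000 + 0.2335 + 0.05645 + 0.01465 = 6.305.

Z = 6.3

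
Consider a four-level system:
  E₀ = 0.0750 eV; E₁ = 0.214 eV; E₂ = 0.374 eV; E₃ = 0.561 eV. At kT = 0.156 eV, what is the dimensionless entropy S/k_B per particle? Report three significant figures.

Eᵢ/kT = 0.48077, 1.3718, 2.3974, 3.5962.
Z = Σ e^(−Eᵢ/kT) = e^(−0.48077) + e^(−1.3718) + e^(−2.3974) + e^(−3.5962) = 0.61831 + 0.25365 + 0.090954 + 0.027428 = 0.99034.
⟨E⟩ = Σ EᵢPᵢ = 0.15152 eV.
S/k_B = ln Z + ⟨E⟩/kT = ln(0.99034) + 0.15152/0.156 = -0.0097070 + 0.97128 = 0.962.

0.962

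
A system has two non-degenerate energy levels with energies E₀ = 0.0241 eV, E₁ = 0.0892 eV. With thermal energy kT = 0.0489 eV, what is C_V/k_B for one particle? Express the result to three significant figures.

Eᵢ/kT = 0.49284, 1.8241.
Z = Σ e^(−Eᵢ/kT) = e^(−0.49284) + e^(−1.8241) = 0.61089 + 0.16136 = 0.77225.
⟨E⟩ = 0.037703 eV, ⟨E²⟩ = 0.0021220 eV².
C_V/k_B = (⟨E²⟩ − ⟨E⟩²)/(kT)² = (0.0021220 − 0.0014215)/0.0023912 = 0.293.

0.293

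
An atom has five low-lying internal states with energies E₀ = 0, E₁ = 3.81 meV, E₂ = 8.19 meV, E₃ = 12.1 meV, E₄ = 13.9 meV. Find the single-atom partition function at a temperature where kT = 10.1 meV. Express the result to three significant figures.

Z = 2.68

Eᵢ/kT = 0, 0.37723, 0.81089, 1.1980, 1.3762.
Z = Σ e^(−Eᵢ/kT) = e^(−0) + e^(−0.37723) + e^(−0.81089) + e^(−1.1980) + e^(−1.3762) = 1.0000 + 0.68576 + 0.44446 + 0.30180 + 0.25254 = 2.6846.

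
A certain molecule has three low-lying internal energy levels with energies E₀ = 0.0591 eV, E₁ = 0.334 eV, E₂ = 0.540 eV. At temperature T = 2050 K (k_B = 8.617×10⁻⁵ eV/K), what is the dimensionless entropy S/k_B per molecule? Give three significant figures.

0.642

k_BT = 8.617×10⁻⁵ × 2050 K = 0.17665 eV.
Eᵢ/kT = 0.33456, 1.8907, 3.0569.
Z = Σ e^(−Eᵢ/kT) = e^(−0.33456) + e^(−1.8907) + e^(−3.0569) = 0.71565 + 0.15097 + 0.047033 = 0.91365.
⟨E⟩ = Σ EᵢPᵢ = 0.12928 eV.
S/k_B = ln Z + ⟨E⟩/kT = ln(0.91365) + 0.12928/0.17665 = -0.090308 + 0.73184 = 0.642.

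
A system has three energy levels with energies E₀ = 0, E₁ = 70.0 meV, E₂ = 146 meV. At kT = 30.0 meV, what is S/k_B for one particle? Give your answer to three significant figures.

Eᵢ/kT = 0, 2.3333, 4.8667.
Z = Σ e^(−Eᵢ/kT) = e^(−0) + e^(−2.3333) + e^(−4.8667) = 1.0000 + 0.096975 + 0.0076987 = 1.1047.
⟨E⟩ = Σ EᵢPᵢ = 7.1624 meV.
S/k_B = ln Z + ⟨E⟩/kT = ln(1.1047) + 7.1624/30.0 = 0.099574 + 0.23875 = 0.338.

0.338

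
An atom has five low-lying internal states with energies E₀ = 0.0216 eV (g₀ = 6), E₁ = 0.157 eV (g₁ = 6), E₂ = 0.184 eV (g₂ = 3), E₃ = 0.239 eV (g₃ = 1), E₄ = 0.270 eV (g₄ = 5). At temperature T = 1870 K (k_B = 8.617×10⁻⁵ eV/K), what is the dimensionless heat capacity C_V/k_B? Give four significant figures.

k_BT = 8.617×10⁻⁵ × 1870 K = 0.161138 eV.
Eᵢ/kT = 0.134047, 0.974320, 1.14188, 1.48320, 1.67558.
Z = Σ gᵢe^(−Eᵢ/kT) = 6·e^(−0.134047) + 6·e^(−0.974320) + 3·e^(−1.14188) + 1·e^(−1.48320) + 5·e^(−1.67558) = 5.24729 + 2.26469 + 0.957655 + 0.226910 + 0.935998 = 9.63254.
⟨E⟩ = 0.0988376 eV, ⟨E²⟩ = 0.0178446 eV².
C_V/k_B = (⟨E²⟩ − ⟨E⟩²)/(kT)² = (0.0178446 − 0.00976887)/0.0259655 = 0.3110.

0.3110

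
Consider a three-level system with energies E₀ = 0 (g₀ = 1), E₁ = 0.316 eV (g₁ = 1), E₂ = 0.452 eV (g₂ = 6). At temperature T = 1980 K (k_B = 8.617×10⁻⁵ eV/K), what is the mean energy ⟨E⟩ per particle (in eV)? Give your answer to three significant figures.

0.153 eV

k_BT = 8.617×10⁻⁵ × 1980 K = 0.17062 eV.
Eᵢ/kT = 0, 1.8521, 2.6492.
Z = Σ gᵢe^(−Eᵢ/kT) = 1·e^(−0) + 1·e^(−1.8521) + 6·e^(−2.6492) = 1.0000 + 0.15691 + 0.42425 = 1.5812.
⟨E⟩ = Σ Eᵢ gᵢe^(−Eᵢ/kT) / Z = (0·1.0000 + 0.316·0.15691 + 0.452·0.42425) / 1.5812 = 0.153 eV.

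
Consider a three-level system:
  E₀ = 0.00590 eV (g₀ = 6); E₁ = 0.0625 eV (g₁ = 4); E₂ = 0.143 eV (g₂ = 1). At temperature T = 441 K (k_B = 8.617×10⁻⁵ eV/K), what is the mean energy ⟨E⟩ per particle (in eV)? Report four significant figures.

k_BT = 8.617×10⁻⁵ × 441 K = 0.0380010 eV.
Eᵢ/kT = 0.155259, 1.64469, 3.76306.
Z = Σ gᵢe^(−Eᵢ/kT) = 6·e^(−0.155259) + 4·e^(−1.64469) + 1·e^(−3.76306) = 5.13716 + 0.772290 + 0.0232126 = 5.93266.
⟨E⟩ = Σ Eᵢ gᵢe^(−Eᵢ/kT) / Z = (0.00590·5.13716 + 0.0625·0.772290 + 0.143·0.0232126) / 5.93266 = 0.01380 eV.

0.01380 eV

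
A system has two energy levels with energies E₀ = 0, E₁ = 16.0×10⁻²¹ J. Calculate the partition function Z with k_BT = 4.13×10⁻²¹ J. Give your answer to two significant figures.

Eᵢ/kT = 0, 3.874.
Z = Σ e^(−Eᵢ/kT) = e^(−0) + e^(−3.874) = 1.000 + 0.02078 = 1.021.

Z = 1.0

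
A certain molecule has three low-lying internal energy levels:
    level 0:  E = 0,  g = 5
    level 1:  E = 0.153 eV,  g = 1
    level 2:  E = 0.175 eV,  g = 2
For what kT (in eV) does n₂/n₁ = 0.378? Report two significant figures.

n₂/n₁ = (g₂/g₁) exp[−(E₂−E₁)/kT] = 0.378.
⇒ (E₂−E₁)/kT = ln((2/1)/0.378) = ln(5.291) = 1.666.
kT = 0.022 eV / 1.666 = 0.013 eV.

0.013 eV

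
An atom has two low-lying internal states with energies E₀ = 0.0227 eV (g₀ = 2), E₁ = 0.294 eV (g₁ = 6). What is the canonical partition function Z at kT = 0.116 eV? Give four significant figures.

Eᵢ/kT = 0.195690, 2.53448.
Z = Σ gᵢe^(−Eᵢ/kT) = 2·e^(−0.195690) + 6·e^(−2.53448) = 1.64453 + 0.475818 = 2.12035.

Z = 2.120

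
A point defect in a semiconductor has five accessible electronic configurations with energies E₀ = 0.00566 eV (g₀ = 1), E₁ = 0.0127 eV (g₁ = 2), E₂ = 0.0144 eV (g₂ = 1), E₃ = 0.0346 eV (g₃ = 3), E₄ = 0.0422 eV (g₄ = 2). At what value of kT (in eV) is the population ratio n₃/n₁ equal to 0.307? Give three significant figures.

0.0138 eV

n₃/n₁ = (g₃/g₁) exp[−(E₃−E₁)/kT] = 0.307.
⇒ (E₃−E₁)/kT = ln((3/2)/0.307) = ln(4.8860) = 1.5864.
kT = 0.0219 eV / 1.5864 = 0.0138 eV.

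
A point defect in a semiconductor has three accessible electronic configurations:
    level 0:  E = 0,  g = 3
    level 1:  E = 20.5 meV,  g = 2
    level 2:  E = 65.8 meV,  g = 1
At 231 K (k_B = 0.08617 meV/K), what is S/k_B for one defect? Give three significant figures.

k_BT = 0.08617 × 231 K = 19.905 meV.
Eᵢ/kT = 0, 1.0299, 3.3057.
Z = Σ gᵢe^(−Eᵢ/kT) = 3·e^(−0) + 2·e^(−1.0299) + 1·e^(−3.3057) = 3.0000 + 0.71409 + 0.036674 = 3.7508.
⟨E⟩ = Σ EᵢPᵢ = 4.5462 meV.
S/k_B = ln Z + ⟨E⟩/kT = ln(3.7508) + 4.5462/19.905 = 1.3220 + 0.22839 = 1.55.

1.55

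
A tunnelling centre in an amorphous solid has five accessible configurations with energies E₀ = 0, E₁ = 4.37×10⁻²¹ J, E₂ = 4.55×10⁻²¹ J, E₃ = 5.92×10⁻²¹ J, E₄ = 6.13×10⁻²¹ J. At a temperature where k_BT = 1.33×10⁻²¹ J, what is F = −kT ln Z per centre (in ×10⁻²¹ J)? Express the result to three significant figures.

-0.117 ×10⁻²¹ J

Eᵢ/kT = 0, 3.2857, 3.4211, 4.4511, 4.6090.
Z = Σ e^(−Eᵢ/kT) = e^(−0) + e^(−3.2857) + e^(−3.4211) + e^(−4.4511) + e^(−4.6090) = 1.0000 + 0.037414 + 0.032676 + 0.011666 + 0.0099618 = 1.0917.
F = −kT ln Z = −1.33 × ln(1.0917) = −1.33 × 0.087736 = -0.117 ×10⁻²¹ J.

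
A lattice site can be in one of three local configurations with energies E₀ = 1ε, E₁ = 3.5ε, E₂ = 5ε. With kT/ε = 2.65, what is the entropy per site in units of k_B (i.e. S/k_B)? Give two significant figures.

Eᵢ/kT = 0.3774, 1.321, 1.887.
Z = Σ e^(−Eᵢ/kT) = e^(−0.3774) + e^(−1.321) + e^(−1.887) = 0.6856 + 0.2669 + 0.1515 = 1.104.
⟨E⟩ = Σ EᵢPᵢ = 2.153 ε.
S/k_B = ln Z + ⟨E⟩/kT = ln(1.104) + 2.153/2.65 = 0.09894 + 0.8125 = 0.91.

0.91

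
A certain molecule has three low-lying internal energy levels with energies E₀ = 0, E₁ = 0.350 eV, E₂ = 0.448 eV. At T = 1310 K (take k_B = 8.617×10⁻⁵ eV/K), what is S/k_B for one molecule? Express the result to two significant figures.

k_BT = 8.617×10⁻⁵ × 1310 K = 0.1129 eV.
Eᵢ/kT = 0, 3.100, 3.968.
Z = Σ e^(−Eᵢ/kT) = e^(−0) + e^(−3.100) + e^(−3.968) = 1.000 + 0.04505 + 0.01891 = 1.064.
⟨E⟩ = Σ EᵢPᵢ = 0.02278 eV.
S/k_B = ln Z + ⟨E⟩/kT = ln(1.064) + 0.02278/0.1129 = 0.06204 + 0.2018 = 0.26.

0.26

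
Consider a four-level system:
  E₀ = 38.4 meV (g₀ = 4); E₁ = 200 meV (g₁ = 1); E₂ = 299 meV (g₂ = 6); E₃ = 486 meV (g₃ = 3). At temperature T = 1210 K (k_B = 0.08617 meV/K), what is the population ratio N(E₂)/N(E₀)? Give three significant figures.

k_BT = 0.08617 × 1210 K = 104.27 meV.
n₂/n₀ = (g₂/g₀) exp[−(E₂−E₀)/kT] = (6/4) × exp(−(260.6 meV)/(104.27 meV)) = (6/4) × exp(-2.4993) = 0.123.

0.123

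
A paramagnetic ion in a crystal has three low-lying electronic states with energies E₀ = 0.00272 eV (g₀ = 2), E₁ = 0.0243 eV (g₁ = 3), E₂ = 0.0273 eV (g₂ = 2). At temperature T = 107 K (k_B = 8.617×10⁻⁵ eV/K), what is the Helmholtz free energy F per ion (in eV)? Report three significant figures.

-0.00546 eV

k_BT = 8.617×10⁻⁵ × 107 K = 0.0092202 eV.
Eᵢ/kT = 0.29500, 2.6355, 2.9609.
Z = Σ gᵢe^(−Eᵢ/kT) = 2·e^(−0.29500) + 3·e^(−2.6355) + 2·e^(−2.9609) = 1.4891 + 0.21505 + 0.10354 = 1.8077.
F = −kT ln Z = −0.0092202 × ln(1.8077) = −0.0092202 × 0.59206 = -0.00546 eV.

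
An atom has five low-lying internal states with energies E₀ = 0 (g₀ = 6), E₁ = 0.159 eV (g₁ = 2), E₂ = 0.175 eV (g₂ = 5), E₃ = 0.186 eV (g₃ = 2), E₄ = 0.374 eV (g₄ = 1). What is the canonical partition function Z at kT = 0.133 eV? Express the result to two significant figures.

Z = 8.5

Eᵢ/kT = 0, 1.195, 1.316, 1.398, 2.812.
Z = Σ gᵢe^(−Eᵢ/kT) = 6·e^(−0) + 2·e^(−1.195) + 5·e^(−1.316) + 2·e^(−1.398) + 1·e^(−2.812) = 6.000 + 0.6054 + 1.341 + 0.4942 + 0.06008 = 8.501.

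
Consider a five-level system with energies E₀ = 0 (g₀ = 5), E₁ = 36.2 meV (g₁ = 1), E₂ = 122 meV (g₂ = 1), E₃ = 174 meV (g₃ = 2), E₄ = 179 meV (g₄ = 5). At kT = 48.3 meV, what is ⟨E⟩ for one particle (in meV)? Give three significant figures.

10.2 meV

Eᵢ/kT = 0, 0.74948, 2.5259, 3.6025, 3.7060.
Z = Σ gᵢe^(−Eᵢ/kT) = 5·e^(−0) + 1·e^(−0.74948) + 1·e^(−2.5259) + 2·e^(−3.6025) + 5·e^(−3.7060) = 5.0000 + 0.47261 + 0.079986 + 0.054511 + 0.12288 = 5.7300.
⟨E⟩ = Σ Eᵢ gᵢe^(−Eᵢ/kT) / Z = (0·5.0000 + 36.2·0.47261 + 122·0.079986 + 174·0.054511 + 179·0.12288) / 5.7300 = 10.2 meV.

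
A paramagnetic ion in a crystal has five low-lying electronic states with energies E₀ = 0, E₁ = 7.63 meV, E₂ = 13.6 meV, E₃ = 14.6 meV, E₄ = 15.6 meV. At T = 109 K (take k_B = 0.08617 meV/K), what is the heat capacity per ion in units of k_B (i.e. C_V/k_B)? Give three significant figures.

0.457

k_BT = 0.08617 × 109 K = 9.3925 meV.
Eᵢ/kT = 0, 0.81235, 1.4480, 1.5544, 1.6609.
Z = Σ e^(−Eᵢ/kT) = e^(−0) + e^(−0.81235) + e^(−1.4480) + e^(−1.5544) + e^(−1.6609) = 1.0000 + 0.44381 + 0.23504 + 0.21132 + 0.18997 = 2.0801.
⟨E⟩ = 6.0726 meV, ⟨E²⟩ = 77.201 meV².
C_V/k_B = (⟨E²⟩ − ⟨E⟩²)/(kT)² = (77.201 − 36.876)/88.219 = 0.457.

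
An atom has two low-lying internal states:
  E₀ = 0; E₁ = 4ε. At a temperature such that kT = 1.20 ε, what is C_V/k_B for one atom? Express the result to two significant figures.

0.37

Eᵢ/kT = 0, 3.333.
Z = Σ e^(−Eᵢ/kT) = e^(−0) + e^(−3.333) = 1.000 + 0.03569 = 1.036.
⟨E⟩ = 0.1378 ε, ⟨E²⟩ = 0.5512 ε².
C_V/k_B = (⟨E²⟩ − ⟨E⟩²)/(kT)² = (0.5512 − 0.01899)/1.440 = 0.37.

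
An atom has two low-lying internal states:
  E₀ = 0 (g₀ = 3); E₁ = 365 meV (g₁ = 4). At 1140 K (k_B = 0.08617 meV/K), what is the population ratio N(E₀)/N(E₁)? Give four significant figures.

30.81

k_BT = 0.08617 × 1140 K = 98.2338 meV.
n₀/n₁ = (g₀/g₁) exp[−(E₀−E₁)/kT] = (3/4) × exp(−(-365 meV)/(98.2338 meV)) = (3/4) × exp(3.71563) = 30.81.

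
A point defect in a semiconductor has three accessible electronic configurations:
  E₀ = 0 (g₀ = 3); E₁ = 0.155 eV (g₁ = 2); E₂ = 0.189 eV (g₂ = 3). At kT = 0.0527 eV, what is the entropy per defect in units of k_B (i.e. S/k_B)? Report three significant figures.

1.35

Eᵢ/kT = 0, 2.9412, 3.5863.
Z = Σ gᵢe^(−Eᵢ/kT) = 3·e^(−0) + 2·e^(−2.9412) + 3·e^(−3.5863) = 3.0000 + 0.10560 + 0.083102 = 3.1887.
⟨E⟩ = Σ EᵢPᵢ = 0.010059 eV.
S/k_B = ln Z + ⟨E⟩/kT = ln(3.1887) + 0.010059/0.0527 = 1.1596 + 0.19087 = 1.35.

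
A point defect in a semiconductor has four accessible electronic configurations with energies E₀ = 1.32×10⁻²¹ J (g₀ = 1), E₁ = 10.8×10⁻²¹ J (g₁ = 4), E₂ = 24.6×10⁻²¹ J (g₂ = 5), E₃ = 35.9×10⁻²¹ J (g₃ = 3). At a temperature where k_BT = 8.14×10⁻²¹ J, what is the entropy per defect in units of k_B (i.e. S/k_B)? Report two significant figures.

1.9

Eᵢ/kT = 0.1622, 1.327, 3.022, 4.410.
Z = Σ gᵢe^(−Eᵢ/kT) = 1·e^(−0.1622) + 4·e^(−1.327) + 5·e^(−3.022) + 3·e^(−4.410) = 0.8503 + 1.061 + 0.2435 + 0.03647 = 2.191.
⟨E⟩ = Σ EᵢPᵢ = 9.074 ×10⁻²¹ J.
S/k_B = ln Z + ⟨E⟩/kT = ln(2.191) + 9.074/8.14 = 0.7844 + 1.115 = 1.9.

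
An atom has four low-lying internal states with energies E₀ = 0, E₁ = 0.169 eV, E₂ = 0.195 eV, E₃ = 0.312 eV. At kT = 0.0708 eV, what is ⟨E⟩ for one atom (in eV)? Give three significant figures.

0.0272 eV

Eᵢ/kT = 0, 2.3870, 2.7542, 4.4068.
Z = Σ e^(−Eᵢ/kT) = e^(−0) + e^(−2.3870) + e^(−2.7542) + e^(−4.4068) = 1.0000 + 0.091905 + 0.063660 + 0.012194 = 1.1678.
⟨E⟩ = Σ Eᵢ e^(−Eᵢ/kT) / Z = (0·1.0000 + 0.169·0.091905 + 0.195·0.063660 + 0.312·0.012194) / 1.1678 = 0.0272 eV.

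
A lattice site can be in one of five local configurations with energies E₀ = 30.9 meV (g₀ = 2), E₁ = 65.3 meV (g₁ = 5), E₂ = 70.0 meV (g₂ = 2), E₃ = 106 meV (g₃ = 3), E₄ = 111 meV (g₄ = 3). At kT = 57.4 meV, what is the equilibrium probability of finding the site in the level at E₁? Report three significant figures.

0.376

Eᵢ/kT = 0.53833, 1.1376, 1.2195, 1.8467, 1.9338.
Z = Σ gᵢe^(−Eᵢ/kT) = 2·e^(−0.53833) + 5·e^(−1.1376) + 2·e^(−1.2195) + 3·e^(−1.8467) + 3·e^(−1.9338) = 1.1674 + 1.6029 + 0.59076 + 0.47327 + 0.43379 = 4.2681.
P₁ = g₁ e^(−E₁/kT) / Z = 1.6029/4.2681 = 0.376.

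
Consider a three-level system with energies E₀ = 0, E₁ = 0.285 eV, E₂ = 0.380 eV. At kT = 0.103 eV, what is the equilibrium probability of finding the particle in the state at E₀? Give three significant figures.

0.919

Eᵢ/kT = 0, 2.7670, 3.6893.
Z = Σ e^(−Eᵢ/kT) = e^(−0) + e^(−2.7670) + e^(−3.6893) = 1.0000 + 0.062850 + 0.024989 = 1.0878.
P₀ = e^(−E₀/kT) / Z = 1.0000/1.0878 = 0.919.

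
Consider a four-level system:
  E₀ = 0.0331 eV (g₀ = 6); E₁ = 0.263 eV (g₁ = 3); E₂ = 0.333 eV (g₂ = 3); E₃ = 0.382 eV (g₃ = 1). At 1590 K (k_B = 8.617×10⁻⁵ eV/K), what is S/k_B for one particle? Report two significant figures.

2.2

k_BT = 8.617×10⁻⁵ × 1590 K = 0.1370 eV.
Eᵢ/kT = 0.2416, 1.920, 2.431, 2.788.
Z = Σ gᵢe^(−Eᵢ/kT) = 6·e^(−0.2416) + 3·e^(−1.920) + 3·e^(−2.431) + 1·e^(−2.788) = 4.712 + 0.4398 + 0.2638 + 0.06154 = 5.477.
⟨E⟩ = Σ EᵢPᵢ = 0.06993 eV.
S/k_B = ln Z + ⟨E⟩/kT = ln(5.477) + 0.06993/0.1370 = 1.701 + 0.5104 = 2.2.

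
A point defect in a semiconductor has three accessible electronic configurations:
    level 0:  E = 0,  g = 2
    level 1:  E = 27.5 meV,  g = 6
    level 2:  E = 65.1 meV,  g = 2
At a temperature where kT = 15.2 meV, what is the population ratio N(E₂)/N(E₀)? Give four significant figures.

n₂/n₀ = (g₂/g₀) exp[−(E₂−E₀)/kT] = (2/2) × exp(−(65.1 meV)/(15.2 meV)) = (2/2) × exp(-4.28289) = 0.01380.

0.01380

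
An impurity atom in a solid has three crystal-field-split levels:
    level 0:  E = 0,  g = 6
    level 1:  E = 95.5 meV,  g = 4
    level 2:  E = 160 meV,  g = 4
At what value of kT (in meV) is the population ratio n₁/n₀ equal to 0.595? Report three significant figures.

840 meV

n₁/n₀ = (g₁/g₀) exp[−(E₁−E₀)/kT] = 0.595.
⇒ (E₁−E₀)/kT = ln((4/6)/0.595) = ln(1.1204) = 0.11369.
kT = 95.5 meV / 0.11369 = 840 meV.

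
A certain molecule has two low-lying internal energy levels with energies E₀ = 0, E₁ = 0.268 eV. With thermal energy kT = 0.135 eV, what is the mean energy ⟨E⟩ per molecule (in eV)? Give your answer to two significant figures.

0.032 eV

Eᵢ/kT = 0, 1.985.
Z = Σ e^(−Eᵢ/kT) = e^(−0) + e^(−1.985) = 1.000 + 0.1374 = 1.137.
⟨E⟩ = Σ Eᵢ e^(−Eᵢ/kT) / Z = (0·1.000 + 0.268·0.1374) / 1.137 = 0.032 eV.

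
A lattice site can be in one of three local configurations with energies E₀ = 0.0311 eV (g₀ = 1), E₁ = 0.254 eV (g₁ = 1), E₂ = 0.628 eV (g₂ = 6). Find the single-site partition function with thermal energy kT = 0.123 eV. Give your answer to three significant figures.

Z = 0.940

Eᵢ/kT = 0.25285, 2.0650, 5.1057.
Z = Σ gᵢe^(−Eᵢ/kT) = 1·e^(−0.25285) + 1·e^(−2.0650) + 6·e^(−5.1057) = 0.77658 + 0.12682 + 0.036373 = 0.93977.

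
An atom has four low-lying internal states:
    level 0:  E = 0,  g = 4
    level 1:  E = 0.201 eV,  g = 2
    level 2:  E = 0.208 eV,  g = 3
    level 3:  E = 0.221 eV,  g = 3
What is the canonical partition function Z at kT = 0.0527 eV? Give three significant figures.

Z = 4.15

Eᵢ/kT = 0, 3.8140, 3.9469, 4.1935.
Z = Σ gᵢe^(−Eᵢ/kT) = 4·e^(−0) + 2·e^(−3.8140) + 3·e^(−3.9469) + 3·e^(−4.1935) = 4.0000 + 0.044120 + 0.057943 + 0.045280 = 4.1473.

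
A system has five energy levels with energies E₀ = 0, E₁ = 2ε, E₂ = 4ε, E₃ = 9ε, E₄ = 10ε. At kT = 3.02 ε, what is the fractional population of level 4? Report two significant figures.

0.020

Eᵢ/kT = 0, 0.6623, 1.325, 2.980, 3.311.
Z = Σ e^(−Eᵢ/kT) = e^(−0) + e^(−0.6623) + e^(−1.325) + e^(−2.980) + e^(−3.311) = 1.000 + 0.5157 + 0.2658 + 0.05079 + 0.03648 = 1.869.
P₄ = e^(−E₄/kT) / Z = 0.03648/1.869 = 0.020.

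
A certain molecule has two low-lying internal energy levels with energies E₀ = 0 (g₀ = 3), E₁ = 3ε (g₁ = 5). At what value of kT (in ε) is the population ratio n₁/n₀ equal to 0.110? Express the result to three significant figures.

n₁/n₀ = (g₁/g₀) exp[−(E₁−E₀)/kT] = 0.110.
⇒ (E₁−E₀)/kT = ln((5/3)/0.110) = ln(15.152) = 2.7181.
kT = 3ε / 2.7181 = 1.10 ε.

1.10 ε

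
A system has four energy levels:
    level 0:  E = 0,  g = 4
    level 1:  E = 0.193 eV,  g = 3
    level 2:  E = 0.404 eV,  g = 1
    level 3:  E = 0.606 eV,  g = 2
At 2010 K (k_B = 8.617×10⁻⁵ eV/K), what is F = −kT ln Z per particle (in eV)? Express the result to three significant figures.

k_BT = 8.617×10⁻⁵ × 2010 K = 0.17320 eV.
Eᵢ/kT = 0, 1.1143, 2.3326, 3.4988.
Z = Σ gᵢe^(−Eᵢ/kT) = 4·e^(−0) + 3·e^(−1.1143) + 1·e^(−2.3326) + 2·e^(−3.4988) = 4.0000 + 0.98443 + 0.097043 + 0.060467 = 5.1419.
F = −kT ln Z = −0.17320 × ln(5.1419) = −0.17320 × 1.6374 = -0.284 eV.

-0.284 eV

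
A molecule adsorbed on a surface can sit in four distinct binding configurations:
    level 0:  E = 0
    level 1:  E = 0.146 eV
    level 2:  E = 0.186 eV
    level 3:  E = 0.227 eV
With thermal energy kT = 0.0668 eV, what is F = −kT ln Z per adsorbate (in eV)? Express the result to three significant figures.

Eᵢ/kT = 0, 2.1856, 2.7844, 3.3982.
Z = Σ e^(−Eᵢ/kT) = e^(−0) + e^(−2.1856) + e^(−2.7844) + e^(−3.3982) = 1.0000 + 0.11241 + 0.061766 + 0.033433 = 1.2076.
F = −kT ln Z = −0.0668 × ln(1.2076) = −0.0668 × 0.18863 = -0.0126 eV.

-0.0126 eV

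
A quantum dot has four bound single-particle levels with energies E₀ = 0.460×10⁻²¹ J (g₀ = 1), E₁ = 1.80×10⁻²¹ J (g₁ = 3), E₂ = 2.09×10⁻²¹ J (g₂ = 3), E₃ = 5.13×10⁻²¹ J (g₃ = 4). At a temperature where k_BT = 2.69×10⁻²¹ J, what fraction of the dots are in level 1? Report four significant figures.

Eᵢ/kT = 0.171004, 0.669145, 0.776952, 1.90706.
Z = Σ gᵢe^(−Eᵢ/kT) = 1·e^(−0.171004) + 3·e^(−0.669145) + 3·e^(−0.776952) + 4·e^(−1.90706) = 0.842818 + 1.53644 + 1.37942 + 0.594066 = 4.35274.
P₁ = g₁ e^(−E₁/kT) / Z = 1.53644/4.35274 = 0.3530.

0.3530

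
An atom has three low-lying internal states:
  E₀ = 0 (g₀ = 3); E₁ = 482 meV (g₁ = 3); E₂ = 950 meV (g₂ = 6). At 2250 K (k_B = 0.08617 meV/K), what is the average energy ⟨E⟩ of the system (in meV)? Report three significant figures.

49.4 meV

k_BT = 0.08617 × 2250 K = 193.88 meV.
Eᵢ/kT = 0, 2.4861, 4.8999.
Z = Σ gᵢe^(−Eᵢ/kT) = 3·e^(−0) + 3·e^(−2.4861) + 6·e^(−4.8999) = 3.0000 + 0.24970 + 0.044684 = 3.2944.
⟨E⟩ = Σ Eᵢ gᵢe^(−Eᵢ/kT) / Z = (0·3.0000 + 482·0.24970 + 950·0.044684) / 3.2944 = 49.4 meV.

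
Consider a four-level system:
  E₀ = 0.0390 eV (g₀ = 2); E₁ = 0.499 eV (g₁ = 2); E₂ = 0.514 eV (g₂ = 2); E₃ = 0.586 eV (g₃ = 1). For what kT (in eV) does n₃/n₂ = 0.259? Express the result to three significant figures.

n₃/n₂ = (g₃/g₂) exp[−(E₃−E₂)/kT] = 0.259.
⇒ (E₃−E₂)/kT = ln((1/2)/0.259) = ln(1.9305) = 0.65778.
kT = 0.072 eV / 0.65778 = 0.109 eV.

0.109 eV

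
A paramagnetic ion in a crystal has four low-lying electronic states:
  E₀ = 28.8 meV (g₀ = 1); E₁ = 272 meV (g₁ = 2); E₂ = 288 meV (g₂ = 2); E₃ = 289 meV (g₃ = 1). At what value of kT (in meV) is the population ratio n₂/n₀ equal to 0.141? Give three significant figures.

n₂/n₀ = (g₂/g₀) exp[−(E₂−E₀)/kT] = 0.141.
⇒ (E₂−E₀)/kT = ln((2/1)/0.141) = ln(14.184) = 2.6521.
kT = 259.2 meV / 2.6521 = 97.7 meV.

97.7 meV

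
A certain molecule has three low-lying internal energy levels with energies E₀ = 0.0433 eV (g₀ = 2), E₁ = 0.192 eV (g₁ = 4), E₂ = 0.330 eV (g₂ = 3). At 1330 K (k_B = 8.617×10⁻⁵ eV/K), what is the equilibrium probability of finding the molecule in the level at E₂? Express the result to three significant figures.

k_BT = 8.617×10⁻⁵ × 1330 K = 0.11461 eV.
Eᵢ/kT = 0.37780, 1.6752, 2.8793.
Z = Σ gᵢe^(−Eᵢ/kT) = 2·e^(−0.37780) + 4·e^(−1.6752) + 3·e^(−2.8793) = 1.3707 + 0.74908 + 0.16852 = 2.2883.
P₂ = g₂ e^(−E₂/kT) / Z = 0.16852/2.2883 = 0.0736.

0.0736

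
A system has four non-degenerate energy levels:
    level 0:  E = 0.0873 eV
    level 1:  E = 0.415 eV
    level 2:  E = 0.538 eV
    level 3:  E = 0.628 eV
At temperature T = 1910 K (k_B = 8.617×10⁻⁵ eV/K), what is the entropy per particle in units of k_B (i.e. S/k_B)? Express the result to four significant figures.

0.6758

k_BT = 8.617×10⁻⁵ × 1910 K = 0.164585 eV.
Eᵢ/kT = 0.530425, 2.52149, 3.26883, 3.81566.
Z = Σ e^(−Eᵢ/kT) = e^(−0.530425) + e^(−2.52149) + e^(−3.26883) + e^(−3.81566) = 0.588355 + 0.0803398 + 0.0380509 + 0.0220232 = 0.728769.
⟨E⟩ = Σ EᵢPᵢ = 0.163298 eV.
S/k_B = ln Z + ⟨E⟩/kT = ln(0.728769) + 0.163298/0.164585 = -0.316398 + 0.992180 = 0.6758.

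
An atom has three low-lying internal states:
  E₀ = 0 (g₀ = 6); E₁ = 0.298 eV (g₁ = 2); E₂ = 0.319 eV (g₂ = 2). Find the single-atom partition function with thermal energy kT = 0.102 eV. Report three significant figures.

Z = 6.20

Eᵢ/kT = 0, 2.9216, 3.1275.
Z = Σ gᵢe^(−Eᵢ/kT) = 6·e^(−0) + 2·e^(−2.9216) + 2·e^(−3.1275) = 6.0000 + 0.10769 + 0.087654 = 6.1953.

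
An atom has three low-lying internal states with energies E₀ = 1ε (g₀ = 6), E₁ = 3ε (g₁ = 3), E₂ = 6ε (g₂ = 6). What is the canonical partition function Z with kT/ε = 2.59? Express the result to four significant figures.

Eᵢ/kT = 0.386100, 1.15830, 2.31660.
Z = Σ gᵢe^(−Eᵢ/kT) = 6·e^(−0.386100) + 3·e^(−1.15830) + 6·e^(−2.31660) = 4.07822 + 0.942059 + 0.591650 = 5.61193.

Z = 5.612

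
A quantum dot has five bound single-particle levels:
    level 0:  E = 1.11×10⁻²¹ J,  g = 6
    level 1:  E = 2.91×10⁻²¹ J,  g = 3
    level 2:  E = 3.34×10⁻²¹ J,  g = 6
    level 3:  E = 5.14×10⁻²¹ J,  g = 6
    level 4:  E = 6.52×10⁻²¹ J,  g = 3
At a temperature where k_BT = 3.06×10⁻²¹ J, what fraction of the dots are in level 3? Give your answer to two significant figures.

Eᵢ/kT = 0.3627, 0.9510, 1.092, 1.680, 2.131.
Z = Σ gᵢe^(−Eᵢ/kT) = 6·e^(−0.3627) + 3·e^(−0.9510) + 6·e^(−1.092) + 6·e^(−1.680) + 3·e^(−2.131) = 4.175 + 1.159 + 2.013 + 1.118 + 0.3562 = 8.821.
P₃ = g₃ e^(−E₃/kT) / Z = 1.118/8.821 = 0.13.

0.13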